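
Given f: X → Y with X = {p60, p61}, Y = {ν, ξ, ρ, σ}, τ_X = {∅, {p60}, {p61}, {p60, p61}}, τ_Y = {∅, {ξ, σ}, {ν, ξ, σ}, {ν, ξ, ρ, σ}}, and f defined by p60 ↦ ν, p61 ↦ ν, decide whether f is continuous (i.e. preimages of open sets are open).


f IS continuous.

Compute f^{-1}(U) for each U ∈ τ_Y:
  U = ∅: f^{-1}(U) = ∅ ∈ τ_X ✓.
  U = {ξ, σ}: f^{-1}(U) = ∅ ∈ τ_X ✓.
  U = {ν, ξ, σ}: f^{-1}(U) = {p60, p61} ∈ τ_X ✓.
  U = {ν, ξ, ρ, σ}: f^{-1}(U) = {p60, p61} ∈ τ_X ✓.
Every preimage lies in τ_X, so f IS continuous.


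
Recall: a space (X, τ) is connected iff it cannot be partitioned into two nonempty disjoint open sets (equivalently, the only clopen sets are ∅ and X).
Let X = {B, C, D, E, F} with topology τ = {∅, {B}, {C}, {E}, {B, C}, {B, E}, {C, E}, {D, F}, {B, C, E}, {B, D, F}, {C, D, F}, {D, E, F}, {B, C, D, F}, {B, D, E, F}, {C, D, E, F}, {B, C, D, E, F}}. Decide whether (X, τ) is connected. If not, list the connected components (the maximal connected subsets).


(X, τ) is disconnected; components = [{B}, {C}, {E}, {D, F}].

Find clopen sets (U ∈ τ with X ∖ U ∈ τ):
  U = ∅, X ∖ U = {B, C, D, E, F} — both open, so U is clopen.
  U = {B}, X ∖ U = {C, D, E, F} — both open, so U is clopen.
  U = {C}, X ∖ U = {B, D, E, F} — both open, so U is clopen.
  U = {E}, X ∖ U = {B, C, D, F} — both open, so U is clopen.
  U = {B, C}, X ∖ U = {D, E, F} — both open, so U is clopen.
  U = {B, E}, X ∖ U = {C, D, F} — both open, so U is clopen.
  U = {C, E}, X ∖ U = {B, D, F} — both open, so U is clopen.
  U = {D, F}, X ∖ U = {B, C, E} — both open, so U is clopen.
  U = {B, C, E}, X ∖ U = {D, F} — both open, so U is clopen.
  U = {B, D, F}, X ∖ U = {C, E} — both open, so U is clopen.
  U = {C, D, F}, X ∖ U = {B, E} — both open, so U is clopen.
  U = {D, E, F}, X ∖ U = {B, C} — both open, so U is clopen.
  U = {B, C, D, F}, X ∖ U = {E} — both open, so U is clopen.
  U = {B, D, E, F}, X ∖ U = {C} — both open, so U is clopen.
  U = {C, D, E, F}, X ∖ U = {B} — both open, so U is clopen.
  U = {B, C, D, E, F}, X ∖ U = ∅ — both open, so U is clopen.
Nontrivial clopen(s) exist: e.g. {C}. So (X, τ) is disconnected.
Compute connected components by grouping points that agree on all clopens:
  component: {B}
  component: {C}
  component: {E}
  component: {D, F}


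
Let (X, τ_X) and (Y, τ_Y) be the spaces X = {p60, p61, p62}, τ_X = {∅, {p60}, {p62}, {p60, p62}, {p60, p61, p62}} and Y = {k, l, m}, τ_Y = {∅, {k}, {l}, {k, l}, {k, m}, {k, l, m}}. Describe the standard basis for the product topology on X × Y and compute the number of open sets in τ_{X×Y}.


Basis B = {∅ × ∅, {p60} × {k}, {p60} × {l}, {p62} × {k}, {p62} × {l}, {p60} × {k, l}, {p60} × {k, m}, {p60, p62} × {k}, {p60, p62} × {l}, {p62} × {k, l}, {p62} × {k, m}, {p60} × {k, l, m}, {p60, p61, p62} × {k}, {p60, p61, p62} × {l}, {p62} × {k, l, m}, {p60, p62} × {k, l}, {p60, p62} × {k, m}, {p60, p62} × {k, l, m}, {p60, p61, p62} × {k, l}, {p60, p61, p62} × {k, m}, {p60, p61, p62} × {k, l, m}}; |τ_{X×Y}| = 70.

Enumerate products U × V with U ∈ τ_X, V ∈ τ_Y (deduplicated):
  ∅ × ∅ = {} (∅)
  {p60} × {k} = {(p60,k)}
  {p60} × {l} = {(p60,l)}
  {p62} × {k} = {(p62,k)}
  {p62} × {l} = {(p62,l)}
  {p60} × {k, l} = {(p60,k), (p60,l)}
  {p60} × {k, m} = {(p60,k), (p60,m)}
  {p60, p62} × {k} = {(p60,k), (p62,k)}
  {p60, p62} × {l} = {(p60,l), (p62,l)}
  {p62} × {k, l} = {(p62,k), (p62,l)}
  {p62} × {k, m} = {(p62,k), (p62,m)}
  {p60} × {k, l, m} = {(p60,k), (p60,l), (p60,m)}
  {p60, p61, p62} × {k} = {(p60,k), (p61,k), (p62,k)}
  {p60, p61, p62} × {l} = {(p60,l), (p61,l), (p62,l)}
  {p62} × {k, l, m} = {(p62,k), (p62,l), (p62,m)}
  {p60, p62} × {k, l} = {(p60,k), (p60,l), (p62,k), (p62,l)}
  {p60, p62} × {k, m} = {(p60,k), (p60,m), (p62,k), (p62,m)}
  {p60, p62} × {k, l, m} = {(p60,k), (p60,l), (p60,m), (p62,k), (p62,l), (p62,m)}
  {p60, p61, p62} × {k, l} = {(p60,k), (p60,l), (p61,k), (p61,l), (p62,k), (p62,l)}
  {p60, p61, p62} × {k, m} = {(p60,k), (p60,m), (p61,k), (p61,m), (p62,k), (p62,m)}
  {p60, p61, p62} × {k, l, m} = {(p60,k), (p60,l), (p60,m), (p61,k), (p61,l), (p61,m), (p62,k), (p62,l), (p62,m)}
These 21 distinct sets form the basis B.
Close under arbitrary unions to get τ_{X×Y}; counting gives |τ_{X×Y}| = 70.


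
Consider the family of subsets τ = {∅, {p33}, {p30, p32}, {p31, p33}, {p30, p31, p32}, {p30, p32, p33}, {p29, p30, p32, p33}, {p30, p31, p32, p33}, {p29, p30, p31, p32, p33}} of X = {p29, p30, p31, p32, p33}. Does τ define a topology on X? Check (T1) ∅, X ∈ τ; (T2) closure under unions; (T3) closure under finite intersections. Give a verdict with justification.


τ is NOT a topology on X.

Axiom (T1): ∅ ∈ τ? Yes; X ∈ τ? Yes.
Axiom (T2/T3): check pairwise unions and intersections of members of τ.
Counterexample for (T3): {p31, p33} ∩ {p30, p31, p32} = {p31} ∉ τ. Therefore τ is NOT a topology.


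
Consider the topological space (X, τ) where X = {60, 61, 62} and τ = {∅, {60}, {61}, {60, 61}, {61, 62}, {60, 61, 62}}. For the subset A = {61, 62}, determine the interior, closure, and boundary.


int(A) = {61, 62}, cl(A) = {61, 62}, ∂A = ∅.

Closed sets in (X, τ) are complements of opens:
  closed(X, τ) = {∅, {60}, {62}, {60, 62}, {61, 62}, {60, 61, 62}}.
int(A) = ⋃ {U ∈ τ : U ⊆ A}. Opens contained in A: ∅, {61}, {61, 62}.
Taking the union of these: int(A) = {61, 62}.
cl(A) = ⋂ {C closed : A ⊆ C}. Closed sets containing A: {61, 62}, {60, 61, 62}.
Intersecting these: cl(A) = {61, 62}.
∂A = cl(A) ∖ int(A) = {61, 62} ∖ {61, 62} = ∅.


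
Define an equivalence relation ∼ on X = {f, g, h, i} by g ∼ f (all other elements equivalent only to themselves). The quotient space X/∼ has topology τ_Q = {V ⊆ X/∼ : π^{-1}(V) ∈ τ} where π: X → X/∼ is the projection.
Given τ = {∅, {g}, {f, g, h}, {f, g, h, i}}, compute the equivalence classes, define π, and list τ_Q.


X/∼ = {[f=g], [h], [i]}; |τ_Q| = 3.

Equivalence classes: [f=g], [h], [i].
Quotient map π: X → X/∼ sends f ↦ [f=g], g ↦ [f=g], h ↦ [h], i ↦ [i].
For each subset V ⊆ X/∼, compute π^{-1}(V) ⊆ X and check whether π^{-1}(V) ∈ τ. V is open in τ_Q iff π^{-1}(V) ∈ τ.
  V = {}: π^{-1}(V) = ∅ ∈ τ ✓.
  V = {[f=g]}: π^{-1}(V) = {f, g} ∉ τ ✗.
  V = {[h]}: π^{-1}(V) = {h} ∉ τ ✗.
  V = {[f=g], [h]}: π^{-1}(V) = {f, g, h} ∈ τ ✓.
  V = {[i]}: π^{-1}(V) = {i} ∉ τ ✗.
  V = {[f=g], [i]}: π^{-1}(V) = {f, g, i} ∉ τ ✗.
  V = {[h], [i]}: π^{-1}(V) = {h, i} ∉ τ ✗.
  V = {[f=g], [h], [i]}: π^{-1}(V) = {f, g, h, i} ∈ τ ✓.
Open sets in the quotient: τ_Q = {{}, {[f=g], [h]}, {[f=g], [h], [i]}} (3 elements).


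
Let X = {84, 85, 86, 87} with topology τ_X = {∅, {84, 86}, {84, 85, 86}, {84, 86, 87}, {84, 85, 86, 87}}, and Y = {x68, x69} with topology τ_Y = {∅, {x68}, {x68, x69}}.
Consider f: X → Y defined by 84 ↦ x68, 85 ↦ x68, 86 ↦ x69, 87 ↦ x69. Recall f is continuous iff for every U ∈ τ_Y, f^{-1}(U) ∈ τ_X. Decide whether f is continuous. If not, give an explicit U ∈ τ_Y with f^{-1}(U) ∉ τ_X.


f is NOT continuous.

Compute f^{-1}(U) for each U ∈ τ_Y:
  U = ∅: f^{-1}(U) = ∅ ∈ τ_X ✓.
  U = {x68}: f^{-1}(U) = {84, 85} ∉ τ_X ✗.
  U = {x68, x69}: f^{-1}(U) = {84, 85, 86, 87} ∈ τ_X ✓.
Found U = {x68} with f^{-1}(U) = {84, 85} not in τ_X. Therefore f is NOT continuous.


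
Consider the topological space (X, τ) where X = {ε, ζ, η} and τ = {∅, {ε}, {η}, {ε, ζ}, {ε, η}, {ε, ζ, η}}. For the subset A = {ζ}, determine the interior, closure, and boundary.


int(A) = ∅, cl(A) = {ζ}, ∂A = {ζ}.

Closed sets in (X, τ) are complements of opens:
  closed(X, τ) = {∅, {ζ}, {η}, {ε, ζ}, {ζ, η}, {ε, ζ, η}}.
int(A) = ⋃ {U ∈ τ : U ⊆ A}. Opens contained in A: ∅.
Taking the union of these: int(A) = ∅.
cl(A) = ⋂ {C closed : A ⊆ C}. Closed sets containing A: {ζ}, {ε, ζ}, {ζ, η}, {ε, ζ, η}.
Intersecting these: cl(A) = {ζ}.
∂A = cl(A) ∖ int(A) = {ζ} ∖ ∅ = {ζ}.


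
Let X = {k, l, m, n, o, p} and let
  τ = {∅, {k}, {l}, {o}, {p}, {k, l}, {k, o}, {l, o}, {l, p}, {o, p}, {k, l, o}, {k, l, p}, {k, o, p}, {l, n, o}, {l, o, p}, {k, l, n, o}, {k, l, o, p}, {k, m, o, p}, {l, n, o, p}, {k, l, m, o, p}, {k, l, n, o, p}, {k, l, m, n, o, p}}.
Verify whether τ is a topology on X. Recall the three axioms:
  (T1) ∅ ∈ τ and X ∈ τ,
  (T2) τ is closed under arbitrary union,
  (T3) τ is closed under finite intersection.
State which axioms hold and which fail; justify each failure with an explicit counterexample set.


τ is NOT a topology on X.

Axiom (T1): ∅ ∈ τ? Yes; X ∈ τ? Yes.
Axiom (T2/T3): check pairwise unions and intersections of members of τ.
Counterexample for (T2): {k} ∪ {p} = {k, p} ∉ τ. Therefore τ is NOT a topology.


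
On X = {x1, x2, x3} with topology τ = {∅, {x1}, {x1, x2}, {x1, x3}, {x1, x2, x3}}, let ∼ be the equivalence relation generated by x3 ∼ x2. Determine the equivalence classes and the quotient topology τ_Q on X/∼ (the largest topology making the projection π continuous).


X/∼ = {[x1], [x2=x3]}; |τ_Q| = 3.

Equivalence classes: [x1], [x2=x3].
Quotient map π: X → X/∼ sends x1 ↦ [x1], x2 ↦ [x2=x3], x3 ↦ [x2=x3].
For each subset V ⊆ X/∼, compute π^{-1}(V) ⊆ X and check whether π^{-1}(V) ∈ τ. V is open in τ_Q iff π^{-1}(V) ∈ τ.
  V = {}: π^{-1}(V) = ∅ ∈ τ ✓.
  V = {[x1]}: π^{-1}(V) = {x1} ∈ τ ✓.
  V = {[x2=x3]}: π^{-1}(V) = {x2, x3} ∉ τ ✗.
  V = {[x1], [x2=x3]}: π^{-1}(V) = {x1, x2, x3} ∈ τ ✓.
Open sets in the quotient: τ_Q = {{}, {[x1]}, {[x1], [x2=x3]}} (3 elements).


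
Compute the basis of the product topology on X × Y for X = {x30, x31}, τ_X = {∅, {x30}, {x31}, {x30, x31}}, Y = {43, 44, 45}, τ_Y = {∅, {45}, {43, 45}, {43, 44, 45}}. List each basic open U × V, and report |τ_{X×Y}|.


Basis B = {∅ × ∅, {x30} × {45}, {x31} × {45}, {x30} × {43, 45}, {x30, x31} × {45}, {x31} × {43, 45}, {x30} × {43, 44, 45}, {x31} × {43, 44, 45}, {x30, x31} × {43, 45}, {x30, x31} × {43, 44, 45}}; |τ_{X×Y}| = 16.

Enumerate products U × V with U ∈ τ_X, V ∈ τ_Y (deduplicated):
  ∅ × ∅ = {} (∅)
  {x30} × {45} = {(x30,45)}
  {x31} × {45} = {(x31,45)}
  {x30} × {43, 45} = {(x30,43), (x30,45)}
  {x30, x31} × {45} = {(x30,45), (x31,45)}
  {x31} × {43, 45} = {(x31,43), (x31,45)}
  {x30} × {43, 44, 45} = {(x30,43), (x30,44), (x30,45)}
  {x31} × {43, 44, 45} = {(x31,43), (x31,44), (x31,45)}
  {x30, x31} × {43, 45} = {(x30,43), (x30,45), (x31,43), (x31,45)}
  {x30, x31} × {43, 44, 45} = {(x30,43), (x30,44), (x30,45), (x31,43), (x31,44), (x31,45)}
These 10 distinct sets form the basis B.
Close under arbitrary unions to get τ_{X×Y}; counting gives |τ_{X×Y}| = 16.


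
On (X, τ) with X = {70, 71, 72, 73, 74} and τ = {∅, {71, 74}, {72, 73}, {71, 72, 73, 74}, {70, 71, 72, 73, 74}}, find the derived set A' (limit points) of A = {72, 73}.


A' = {70, 72, 73}

For each x ∈ X, list the open sets U ∈ τ with x ∈ U, then check whether U ∩ (A ∖ {x}) ≠ ∅ for every such U.
  x = 70: opens ∋ x are {70, 71, 72, 73, 74}; each meets A ∖ {70}, so x IS a limit point.
  x = 71: open {71, 74} ∋ x has {71, 74} ∩ (A ∖ {71}) = ∅, so x is NOT a limit point.
  x = 72: opens ∋ x are {72, 73}, {71, 72, 73, 74}, {70, 71, 72, 73, 74}; each meets A ∖ {72}, so x IS a limit point.
  x = 73: opens ∋ x are {72, 73}, {71, 72, 73, 74}, {70, 71, 72, 73, 74}; each meets A ∖ {73}, so x IS a limit point.
  x = 74: open {71, 74} ∋ x has {71, 74} ∩ (A ∖ {74}) = ∅, so x is NOT a limit point.
Collecting: A' = {70, 72, 73}.


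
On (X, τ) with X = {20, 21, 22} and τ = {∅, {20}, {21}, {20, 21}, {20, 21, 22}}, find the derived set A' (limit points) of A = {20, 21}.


A' = {22}

For each x ∈ X, list the open sets U ∈ τ with x ∈ U, then check whether U ∩ (A ∖ {x}) ≠ ∅ for every such U.
  x = 20: open {20} ∋ x has {20} ∩ (A ∖ {20}) = ∅, so x is NOT a limit point.
  x = 21: open {21} ∋ x has {21} ∩ (A ∖ {21}) = ∅, so x is NOT a limit point.
  x = 22: opens ∋ x are {20, 21, 22}; each meets A ∖ {22}, so x IS a limit point.
Collecting: A' = {22}.


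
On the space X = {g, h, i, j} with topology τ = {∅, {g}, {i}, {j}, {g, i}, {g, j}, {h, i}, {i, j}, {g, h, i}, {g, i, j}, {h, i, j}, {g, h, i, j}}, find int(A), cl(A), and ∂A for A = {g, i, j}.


int(A) = {g, i, j}, cl(A) = {g, h, i, j}, ∂A = {h}.

Closed sets in (X, τ) are complements of opens:
  closed(X, τ) = {∅, {g}, {h}, {j}, {g, h}, {g, j}, {h, i}, {h, j}, {g, h, i}, {g, h, j}, {h, i, j}, {g, h, i, j}}.
int(A) = ⋃ {U ∈ τ : U ⊆ A}. Opens contained in A: ∅, {g}, {i}, {j}, {g, i}, {g, j}, {i, j}, {g, i, j}.
Taking the union of these: int(A) = {g, i, j}.
cl(A) = ⋂ {C closed : A ⊆ C}. Closed sets containing A: {g, h, i, j}.
Intersecting these: cl(A) = {g, h, i, j}.
∂A = cl(A) ∖ int(A) = {g, h, i, j} ∖ {g, i, j} = {h}.


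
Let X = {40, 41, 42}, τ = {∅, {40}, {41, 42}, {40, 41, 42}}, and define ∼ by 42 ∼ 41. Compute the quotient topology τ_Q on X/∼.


X/∼ = {[40], [41=42]}; |τ_Q| = 4.

Equivalence classes: [40], [41=42].
Quotient map π: X → X/∼ sends 40 ↦ [40], 41 ↦ [41=42], 42 ↦ [41=42].
For each subset V ⊆ X/∼, compute π^{-1}(V) ⊆ X and check whether π^{-1}(V) ∈ τ. V is open in τ_Q iff π^{-1}(V) ∈ τ.
  V = {}: π^{-1}(V) = ∅ ∈ τ ✓.
  V = {[40]}: π^{-1}(V) = {40} ∈ τ ✓.
  V = {[41=42]}: π^{-1}(V) = {41, 42} ∈ τ ✓.
  V = {[40], [41=42]}: π^{-1}(V) = {40, 41, 42} ∈ τ ✓.
Open sets in the quotient: τ_Q = {{}, {[40]}, {[41=42]}, {[40], [41=42]}} (4 elements).


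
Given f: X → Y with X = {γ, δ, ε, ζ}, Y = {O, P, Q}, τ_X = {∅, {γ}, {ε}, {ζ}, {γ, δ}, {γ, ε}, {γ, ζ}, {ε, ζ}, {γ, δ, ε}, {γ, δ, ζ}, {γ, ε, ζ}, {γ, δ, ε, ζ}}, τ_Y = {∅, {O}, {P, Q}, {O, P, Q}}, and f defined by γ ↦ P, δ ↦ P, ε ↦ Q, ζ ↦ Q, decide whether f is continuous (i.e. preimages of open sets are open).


f IS continuous.

Compute f^{-1}(U) for each U ∈ τ_Y:
  U = ∅: f^{-1}(U) = ∅ ∈ τ_X ✓.
  U = {O}: f^{-1}(U) = ∅ ∈ τ_X ✓.
  U = {P, Q}: f^{-1}(U) = {γ, δ, ε, ζ} ∈ τ_X ✓.
  U = {O, P, Q}: f^{-1}(U) = {γ, δ, ε, ζ} ∈ τ_X ✓.
Every preimage lies in τ_X, so f IS continuous.


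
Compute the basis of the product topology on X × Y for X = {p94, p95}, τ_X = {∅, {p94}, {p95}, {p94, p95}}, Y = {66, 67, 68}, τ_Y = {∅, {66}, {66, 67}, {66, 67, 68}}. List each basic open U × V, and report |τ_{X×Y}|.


Basis B = {∅ × ∅, {p94} × {66}, {p95} × {66}, {p94} × {66, 67}, {p94, p95} × {66}, {p95} × {66, 67}, {p94} × {66, 67, 68}, {p95} × {66, 67, 68}, {p94, p95} × {66, 67}, {p94, p95} × {66, 67, 68}}; |τ_{X×Y}| = 16.

Enumerate products U × V with U ∈ τ_X, V ∈ τ_Y (deduplicated):
  ∅ × ∅ = {} (∅)
  {p94} × {66} = {(p94,66)}
  {p95} × {66} = {(p95,66)}
  {p94} × {66, 67} = {(p94,66), (p94,67)}
  {p94, p95} × {66} = {(p94,66), (p95,66)}
  {p95} × {66, 67} = {(p95,66), (p95,67)}
  {p94} × {66, 67, 68} = {(p94,66), (p94,67), (p94,68)}
  {p95} × {66, 67, 68} = {(p95,66), (p95,67), (p95,68)}
  {p94, p95} × {66, 67} = {(p94,66), (p94,67), (p95,66), (p95,67)}
  {p94, p95} × {66, 67, 68} = {(p94,66), (p94,67), (p94,68), (p95,66), (p95,67), (p95,68)}
These 10 distinct sets form the basis B.
Close under arbitrary unions to get τ_{X×Y}; counting gives |τ_{X×Y}| = 16.


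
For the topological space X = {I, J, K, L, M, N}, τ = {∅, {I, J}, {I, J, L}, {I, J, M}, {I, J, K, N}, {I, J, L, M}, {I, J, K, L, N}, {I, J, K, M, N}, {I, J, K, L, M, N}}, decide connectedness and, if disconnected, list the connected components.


(X, τ) is connected.

Find clopen sets (U ∈ τ with X ∖ U ∈ τ):
  U = ∅, X ∖ U = {I, J, K, L, M, N} — both open, so U is clopen.
  U = {I, J, K, L, M, N}, X ∖ U = ∅ — both open, so U is clopen.
Only trivial clopens (∅ and X) exist, so (X, τ) is connected.
Compute connected components by grouping points that agree on all clopens:
  component: {I, J, K, L, M, N}


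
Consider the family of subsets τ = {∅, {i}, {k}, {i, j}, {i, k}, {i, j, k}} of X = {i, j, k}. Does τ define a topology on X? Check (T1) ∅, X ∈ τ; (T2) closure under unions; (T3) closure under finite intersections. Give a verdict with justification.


τ IS a topology on X.

Axiom (T1): ∅ ∈ τ? Yes; X ∈ τ? Yes.
Axiom (T2/T3): check pairwise unions and intersections of members of τ.
All pairwise intersections and unions checked — each lies in τ. Therefore τ satisfies (T1), (T2), (T3): it IS a topology on X.


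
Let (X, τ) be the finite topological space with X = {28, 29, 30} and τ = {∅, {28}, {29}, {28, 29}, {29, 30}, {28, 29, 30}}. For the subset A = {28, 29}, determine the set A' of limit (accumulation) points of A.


A' = {30}

For each x ∈ X, list the open sets U ∈ τ with x ∈ U, then check whether U ∩ (A ∖ {x}) ≠ ∅ for every such U.
  x = 28: open {28} ∋ x has {28} ∩ (A ∖ {28}) = ∅, so x is NOT a limit point.
  x = 29: open {29} ∋ x has {29} ∩ (A ∖ {29}) = ∅, so x is NOT a limit point.
  x = 30: opens ∋ x are {29, 30}, {28, 29, 30}; each meets A ∖ {30}, so x IS a limit point.
Collecting: A' = {30}.


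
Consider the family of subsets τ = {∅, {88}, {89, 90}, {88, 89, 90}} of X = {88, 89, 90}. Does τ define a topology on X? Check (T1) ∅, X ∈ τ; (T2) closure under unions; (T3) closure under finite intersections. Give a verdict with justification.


τ IS a topology on X.

Axiom (T1): ∅ ∈ τ? Yes; X ∈ τ? Yes.
Axiom (T2/T3): check pairwise unions and intersections of members of τ.
All pairwise intersections and unions checked — each lies in τ. Therefore τ satisfies (T1), (T2), (T3): it IS a topology on X.


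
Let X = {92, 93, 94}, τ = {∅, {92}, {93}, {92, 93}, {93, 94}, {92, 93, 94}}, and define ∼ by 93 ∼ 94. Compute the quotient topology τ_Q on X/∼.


X/∼ = {[92], [93=94]}; |τ_Q| = 4.

Equivalence classes: [92], [93=94].
Quotient map π: X → X/∼ sends 92 ↦ [92], 93 ↦ [93=94], 94 ↦ [93=94].
For each subset V ⊆ X/∼, compute π^{-1}(V) ⊆ X and check whether π^{-1}(V) ∈ τ. V is open in τ_Q iff π^{-1}(V) ∈ τ.
  V = {}: π^{-1}(V) = ∅ ∈ τ ✓.
  V = {[92]}: π^{-1}(V) = {92} ∈ τ ✓.
  V = {[93=94]}: π^{-1}(V) = {93, 94} ∈ τ ✓.
  V = {[92], [93=94]}: π^{-1}(V) = {92, 93, 94} ∈ τ ✓.
Open sets in the quotient: τ_Q = {{}, {[92]}, {[93=94]}, {[92], [93=94]}} (4 elements).


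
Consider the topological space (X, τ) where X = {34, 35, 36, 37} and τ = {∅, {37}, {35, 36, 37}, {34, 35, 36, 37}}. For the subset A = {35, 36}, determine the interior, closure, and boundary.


int(A) = ∅, cl(A) = {34, 35, 36}, ∂A = {34, 35, 36}.

Closed sets in (X, τ) are complements of opens:
  closed(X, τ) = {∅, {34}, {34, 35, 36}, {34, 35, 36, 37}}.
int(A) = ⋃ {U ∈ τ : U ⊆ A}. Opens contained in A: ∅.
Taking the union of these: int(A) = ∅.
cl(A) = ⋂ {C closed : A ⊆ C}. Closed sets containing A: {34, 35, 36}, {34, 35, 36, 37}.
Intersecting these: cl(A) = {34, 35, 36}.
∂A = cl(A) ∖ int(A) = {34, 35, 36} ∖ ∅ = {34, 35, 36}.


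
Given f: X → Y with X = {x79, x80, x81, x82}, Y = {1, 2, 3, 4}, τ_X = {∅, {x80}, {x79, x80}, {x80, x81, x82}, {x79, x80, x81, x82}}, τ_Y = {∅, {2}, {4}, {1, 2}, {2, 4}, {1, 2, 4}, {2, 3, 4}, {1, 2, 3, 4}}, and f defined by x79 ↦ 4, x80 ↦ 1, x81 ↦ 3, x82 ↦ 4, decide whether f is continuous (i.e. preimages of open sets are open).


f is NOT continuous.

Compute f^{-1}(U) for each U ∈ τ_Y:
  U = ∅: f^{-1}(U) = ∅ ∈ τ_X ✓.
  U = {2}: f^{-1}(U) = ∅ ∈ τ_X ✓.
  U = {4}: f^{-1}(U) = {x79, x82} ∉ τ_X ✗.
  U = {1, 2}: f^{-1}(U) = {x80} ∈ τ_X ✓.
  U = {2, 4}: f^{-1}(U) = {x79, x82} ∉ τ_X ✗.
  U = {1, 2, 4}: f^{-1}(U) = {x79, x80, x82} ∉ τ_X ✗.
  U = {2, 3, 4}: f^{-1}(U) = {x79, x81, x82} ∉ τ_X ✗.
  U = {1, 2, 3, 4}: f^{-1}(U) = {x79, x80, x81, x82} ∈ τ_X ✓.
Found U = {4} with f^{-1}(U) = {x79, x82} not in τ_X. Therefore f is NOT continuous.


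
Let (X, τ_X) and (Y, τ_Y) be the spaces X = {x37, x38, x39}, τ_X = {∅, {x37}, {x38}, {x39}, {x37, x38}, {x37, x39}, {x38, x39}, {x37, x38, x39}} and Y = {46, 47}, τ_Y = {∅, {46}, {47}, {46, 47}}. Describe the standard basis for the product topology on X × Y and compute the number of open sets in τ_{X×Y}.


Basis B = {∅ × ∅, {x37} × {46}, {x37} × {47}, {x38} × {46}, {x38} × {47}, {x39} × {46}, {x39} × {47}, {x37} × {46, 47}, {x37, x38} × {46}, {x37, x39} × {46}, {x37, x38} × {47}, {x37, x39} × {47}, {x38} × {46, 47}, {x38, x39} × {46}, {x38, x39} × {47}, {x39} × {46, 47}, {x37, x38, x39} × {46}, {x37, x38, x39} × {47}, {x37, x38} × {46, 47}, {x37, x39} × {46, 47}, {x38, x39} × {46, 47}, {x37, x38, x39} × {46, 47}}; |τ_{X×Y}| = 64.

Enumerate products U × V with U ∈ τ_X, V ∈ τ_Y (deduplicated):
  ∅ × ∅ = {} (∅)
  {x37} × {46} = {(x37,46)}
  {x37} × {47} = {(x37,47)}
  {x38} × {46} = {(x38,46)}
  {x38} × {47} = {(x38,47)}
  {x39} × {46} = {(x39,46)}
  {x39} × {47} = {(x39,47)}
  {x37} × {46, 47} = {(x37,46), (x37,47)}
  {x37, x38} × {46} = {(x37,46), (x38,46)}
  {x37, x39} × {46} = {(x37,46), (x39,46)}
  {x37, x38} × {47} = {(x37,47), (x38,47)}
  {x37, x39} × {47} = {(x37,47), (x39,47)}
  {x38} × {46, 47} = {(x38,46), (x38,47)}
  {x38, x39} × {46} = {(x38,46), (x39,46)}
  {x38, x39} × {47} = {(x38,47), (x39,47)}
  {x39} × {46, 47} = {(x39,46), (x39,47)}
  {x37, x38, x39} × {46} = {(x37,46), (x38,46), (x39,46)}
  {x37, x38, x39} × {47} = {(x37,47), (x38,47), (x39,47)}
  {x37, x38} × {46, 47} = {(x37,46), (x37,47), (x38,46), (x38,47)}
  {x37, x39} × {46, 47} = {(x37,46), (x37,47), (x39,46), (x39,47)}
  {x38, x39} × {46, 47} = {(x38,46), (x38,47), (x39,46), (x39,47)}
  {x37, x38, x39} × {46, 47} = {(x37,46), (x37,47), (x38,46), (x38,47), (x39,46), (x39,47)}
These 22 distinct sets form the basis B.
Close under arbitrary unions to get τ_{X×Y}; counting gives |τ_{X×Y}| = 64.


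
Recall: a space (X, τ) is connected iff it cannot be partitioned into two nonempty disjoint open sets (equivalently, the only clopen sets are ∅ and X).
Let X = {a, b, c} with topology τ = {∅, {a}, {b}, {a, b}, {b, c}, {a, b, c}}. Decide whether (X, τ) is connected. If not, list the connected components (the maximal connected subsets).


(X, τ) is disconnected; components = [{a}, {b, c}].

Find clopen sets (U ∈ τ with X ∖ U ∈ τ):
  U = ∅, X ∖ U = {a, b, c} — both open, so U is clopen.
  U = {a}, X ∖ U = {b, c} — both open, so U is clopen.
  U = {b, c}, X ∖ U = {a} — both open, so U is clopen.
  U = {a, b, c}, X ∖ U = ∅ — both open, so U is clopen.
Nontrivial clopen(s) exist: e.g. {b, c}. So (X, τ) is disconnected.
Compute connected components by grouping points that agree on all clopens:
  component: {a}
  component: {b, c}


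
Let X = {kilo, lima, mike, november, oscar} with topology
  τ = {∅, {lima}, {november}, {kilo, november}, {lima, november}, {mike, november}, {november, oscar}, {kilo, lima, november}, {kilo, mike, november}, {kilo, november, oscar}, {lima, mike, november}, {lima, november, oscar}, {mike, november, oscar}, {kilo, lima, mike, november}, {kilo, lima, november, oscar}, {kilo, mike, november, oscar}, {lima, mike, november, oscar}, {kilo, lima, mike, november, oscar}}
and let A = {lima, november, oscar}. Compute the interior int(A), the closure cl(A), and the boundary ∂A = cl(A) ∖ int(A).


int(A) = {lima, november, oscar}, cl(A) = {kilo, lima, mike, november, oscar}, ∂A = {kilo, mike}.

Closed sets in (X, τ) are complements of opens:
  closed(X, τ) = {∅, {kilo}, {lima}, {mike}, {oscar}, {kilo, lima}, {kilo, mike}, {kilo, oscar}, {lima, mike}, {lima, oscar}, {mike, oscar}, {kilo, lima, mike}, {kilo, lima, oscar}, {kilo, mike, oscar}, {lima, mike, oscar}, {kilo, lima, mike, oscar}, {kilo, mike, november, oscar}, {kilo, lima, mike, november, oscar}}.
int(A) = ⋃ {U ∈ τ : U ⊆ A}. Opens contained in A: ∅, {lima}, {november}, {lima, november}, {november, oscar}, {lima, november, oscar}.
Taking the union of these: int(A) = {lima, november, oscar}.
cl(A) = ⋂ {C closed : A ⊆ C}. Closed sets containing A: {kilo, lima, mike, november, oscar}.
Intersecting these: cl(A) = {kilo, lima, mike, november, oscar}.
∂A = cl(A) ∖ int(A) = {kilo, lima, mike, november, oscar} ∖ {lima, november, oscar} = {kilo, mike}.


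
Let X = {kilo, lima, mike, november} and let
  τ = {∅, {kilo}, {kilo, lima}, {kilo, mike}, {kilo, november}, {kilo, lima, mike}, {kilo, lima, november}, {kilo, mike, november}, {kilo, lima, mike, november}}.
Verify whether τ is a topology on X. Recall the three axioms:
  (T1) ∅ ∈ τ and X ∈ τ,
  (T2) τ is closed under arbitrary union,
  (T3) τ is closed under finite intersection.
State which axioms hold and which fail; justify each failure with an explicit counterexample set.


τ IS a topology on X.

Axiom (T1): ∅ ∈ τ? Yes; X ∈ τ? Yes.
Axiom (T2/T3): check pairwise unions and intersections of members of τ.
All pairwise intersections and unions checked — each lies in τ. Therefore τ satisfies (T1), (T2), (T3): it IS a topology on X.


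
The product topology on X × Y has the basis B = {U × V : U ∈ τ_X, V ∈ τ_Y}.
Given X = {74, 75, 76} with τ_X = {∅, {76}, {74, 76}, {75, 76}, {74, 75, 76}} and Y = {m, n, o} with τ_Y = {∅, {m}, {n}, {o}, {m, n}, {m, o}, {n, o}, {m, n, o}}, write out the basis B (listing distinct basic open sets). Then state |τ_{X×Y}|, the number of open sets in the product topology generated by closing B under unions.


Basis B = {∅ × ∅, {76} × {m}, {76} × {n}, {76} × {o}, {74, 76} × {m}, {74, 76} × {n}, {74, 76} × {o}, {75, 76} × {m}, {75, 76} × {n}, {75, 76} × {o}, {76} × {m, n}, {76} × {m, o}, {76} × {n, o}, {74, 75, 76} × {m}, {74, 75, 76} × {n}, {74, 75, 76} × {o}, {76} × {m, n, o}, {74, 76} × {m, n}, {74, 76} × {m, o}, {74, 76} × {n, o}, {75, 76} × {m, n}, {75, 76} × {m, o}, {75, 76} × {n, o}, {74, 76} × {m, n, o}, {74, 75, 76} × {m, n}, {74, 75, 76} × {m, o}, {74, 75, 76} × {n, o}, {75, 76} × {m, n, o}, {74, 75, 76} × {m, n, o}}; |τ_{X×Y}| = 125.

Enumerate products U × V with U ∈ τ_X, V ∈ τ_Y (deduplicated):
  ∅ × ∅ = {} (∅)
  {76} × {m} = {(76,m)}
  {76} × {n} = {(76,n)}
  {76} × {o} = {(76,o)}
  {74, 76} × {m} = {(74,m), (76,m)}
  {74, 76} × {n} = {(74,n), (76,n)}
  {74, 76} × {o} = {(74,o), (76,o)}
  {75, 76} × {m} = {(75,m), (76,m)}
  {75, 76} × {n} = {(75,n), (76,n)}
  {75, 76} × {o} = {(75,o), (76,o)}
  {76} × {m, n} = {(76,m), (76,n)}
  {76} × {m, o} = {(76,m), (76,o)}
  {76} × {n, o} = {(76,n), (76,o)}
  {74, 75, 76} × {m} = {(74,m), (75,m), (76,m)}
  {74, 75, 76} × {n} = {(74,n), (75,n), (76,n)}
  {74, 75, 76} × {o} = {(74,o), (75,o), (76,o)}
  {76} × {m, n, o} = {(76,m), (76,n), (76,o)}
  {74, 76} × {m, n} = {(74,m), (74,n), (76,m), (76,n)}
  {74, 76} × {m, o} = {(74,m), (74,o), (76,m), (76,o)}
  {74, 76} × {n, o} = {(74,n), (74,o), (76,n), (76,o)}
  {75, 76} × {m, n} = {(75,m), (75,n), (76,m), (76,n)}
  {75, 76} × {m, o} = {(75,m), (75,o), (76,m), (76,o)}
  {75, 76} × {n, o} = {(75,n), (75,o), (76,n), (76,o)}
  {74, 76} × {m, n, o} = {(74,m), (74,n), (74,o), (76,m), (76,n), (76,o)}
  {74, 75, 76} × {m, n} = {(74,m), (74,n), (75,m), (75,n), (76,m), (76,n)}
  {74, 75, 76} × {m, o} = {(74,m), (74,o), (75,m), (75,o), (76,m), (76,o)}
  {74, 75, 76} × {n, o} = {(74,n), (74,o), (75,n), (75,o), (76,n), (76,o)}
  {75, 76} × {m, n, o} = {(75,m), (75,n), (75,o), (76,m), (76,n), (76,o)}
  {74, 75, 76} × {m, n, o} = {(74,m), (74,n), (74,o), (75,m), (75,n), (75,o), (76,m), (76,n), (76,o)}
These 29 distinct sets form the basis B.
Close under arbitrary unions to get τ_{X×Y}; counting gives |τ_{X×Y}| = 125.


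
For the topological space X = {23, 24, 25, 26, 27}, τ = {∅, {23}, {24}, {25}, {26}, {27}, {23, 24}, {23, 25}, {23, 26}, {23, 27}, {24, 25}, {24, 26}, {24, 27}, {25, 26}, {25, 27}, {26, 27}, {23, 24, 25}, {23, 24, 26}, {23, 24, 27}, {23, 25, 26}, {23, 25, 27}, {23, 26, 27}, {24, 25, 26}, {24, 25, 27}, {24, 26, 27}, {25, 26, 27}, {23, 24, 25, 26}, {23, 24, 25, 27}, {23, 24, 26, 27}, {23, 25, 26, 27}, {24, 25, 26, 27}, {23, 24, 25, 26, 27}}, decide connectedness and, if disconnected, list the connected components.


(X, τ) is disconnected; components = [{23}, {24}, {25}, {26}, {27}].

Find clopen sets (U ∈ τ with X ∖ U ∈ τ):
  U = ∅, X ∖ U = {23, 24, 25, 26, 27} — both open, so U is clopen.
  U = {23}, X ∖ U = {24, 25, 26, 27} — both open, so U is clopen.
  U = {24}, X ∖ U = {23, 25, 26, 27} — both open, so U is clopen.
  U = {25}, X ∖ U = {23, 24, 26, 27} — both open, so U is clopen.
  U = {26}, X ∖ U = {23, 24, 25, 27} — both open, so U is clopen.
  U = {27}, X ∖ U = {23, 24, 25, 26} — both open, so U is clopen.
  U = {23, 24}, X ∖ U = {25, 26, 27} — both open, so U is clopen.
  U = {23, 25}, X ∖ U = {24, 26, 27} — both open, so U is clopen.
  U = {23, 26}, X ∖ U = {24, 25, 27} — both open, so U is clopen.
  U = {23, 27}, X ∖ U = {24, 25, 26} — both open, so U is clopen.
  U = {24, 25}, X ∖ U = {23, 26, 27} — both open, so U is clopen.
  U = {24, 26}, X ∖ U = {23, 25, 27} — both open, so U is clopen.
  U = {24, 27}, X ∖ U = {23, 25, 26} — both open, so U is clopen.
  U = {25, 26}, X ∖ U = {23, 24, 27} — both open, so U is clopen.
  U = {25, 27}, X ∖ U = {23, 24, 26} — both open, so U is clopen.
  U = {26, 27}, X ∖ U = {23, 24, 25} — both open, so U is clopen.
  U = {23, 24, 25}, X ∖ U = {26, 27} — both open, so U is clopen.
  U = {23, 24, 26}, X ∖ U = {25, 27} — both open, so U is clopen.
  U = {23, 24, 27}, X ∖ U = {25, 26} — both open, so U is clopen.
  U = {23, 25, 26}, X ∖ U = {24, 27} — both open, so U is clopen.
  U = {23, 25, 27}, X ∖ U = {24, 26} — both open, so U is clopen.
  U = {23, 26, 27}, X ∖ U = {24, 25} — both open, so U is clopen.
  U = {24, 25, 26}, X ∖ U = {23, 27} — both open, so U is clopen.
  U = {24, 25, 27}, X ∖ U = {23, 26} — both open, so U is clopen.
  U = {24, 26, 27}, X ∖ U = {23, 25} — both open, so U is clopen.
  U = {25, 26, 27}, X ∖ U = {23, 24} — both open, so U is clopen.
  U = {23, 24, 25, 26}, X ∖ U = {27} — both open, so U is clopen.
  U = {23, 24, 25, 27}, X ∖ U = {26} — both open, so U is clopen.
  U = {23, 24, 26, 27}, X ∖ U = {25} — both open, so U is clopen.
  U = {23, 25, 26, 27}, X ∖ U = {24} — both open, so U is clopen.
  U = {24, 25, 26, 27}, X ∖ U = {23} — both open, so U is clopen.
  U = {23, 24, 25, 26, 27}, X ∖ U = ∅ — both open, so U is clopen.
Nontrivial clopen(s) exist: e.g. {23, 25, 26}. So (X, τ) is disconnected.
Compute connected components by grouping points that agree on all clopens:
  component: {23}
  component: {24}
  component: {25}
  component: {26}
  component: {27}


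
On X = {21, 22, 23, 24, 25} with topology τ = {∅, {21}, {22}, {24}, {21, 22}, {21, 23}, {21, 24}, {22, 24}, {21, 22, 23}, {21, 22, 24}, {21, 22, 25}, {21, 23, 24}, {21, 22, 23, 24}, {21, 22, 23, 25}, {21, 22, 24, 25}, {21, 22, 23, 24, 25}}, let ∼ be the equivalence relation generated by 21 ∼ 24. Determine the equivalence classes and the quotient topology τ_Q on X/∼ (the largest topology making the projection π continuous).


X/∼ = {[21=24], [22], [23], [25]}; |τ_Q| = 8.

Equivalence classes: [21=24], [22], [23], [25].
Quotient map π: X → X/∼ sends 21 ↦ [21=24], 22 ↦ [22], 23 ↦ [23], 24 ↦ [21=24], 25 ↦ [25].
For each subset V ⊆ X/∼, compute π^{-1}(V) ⊆ X and check whether π^{-1}(V) ∈ τ. V is open in τ_Q iff π^{-1}(V) ∈ τ.
  V = {}: π^{-1}(V) = ∅ ∈ τ ✓.
  V = {[21=24]}: π^{-1}(V) = {21, 24} ∈ τ ✓.
  V = {[22]}: π^{-1}(V) = {22} ∈ τ ✓.
  V = {[21=24], [22]}: π^{-1}(V) = {21, 22, 24} ∈ τ ✓.
  V = {[23]}: π^{-1}(V) = {23} ∉ τ ✗.
  V = {[21=24], [23]}: π^{-1}(V) = {21, 23, 24} ∈ τ ✓.
  V = {[22], [23]}: π^{-1}(V) = {22, 23} ∉ τ ✗.
  V = {[21=24], [22], [23]}: π^{-1}(V) = {21, 22, 23, 24} ∈ τ ✓.
  V = {[25]}: π^{-1}(V) = {25} ∉ τ ✗.
  V = {[21=24], [25]}: π^{-1}(V) = {21, 24, 25} ∉ τ ✗.
  V = {[22], [25]}: π^{-1}(V) = {22, 25} ∉ τ ✗.
  V = {[21=24], [22], [25]}: π^{-1}(V) = {21, 22, 24, 25} ∈ τ ✓.
  V = {[23], [25]}: π^{-1}(V) = {23, 25} ∉ τ ✗.
  V = {[21=24], [23], [25]}: π^{-1}(V) = {21, 23, 24, 25} ∉ τ ✗.
  V = {[22], [23], [25]}: π^{-1}(V) = {22, 23, 25} ∉ τ ✗.
  V = {[21=24], [22], [23], [25]}: π^{-1}(V) = {21, 22, 23, 24, 25} ∈ τ ✓.
Open sets in the quotient: τ_Q = {{}, {[21=24]}, {[22]}, {[21=24], [22]}, {[21=24], [23]}, {[21=24], [22], [23]}, {[21=24], [22], [25]}, {[21=24], [22], [23], [25]}} (8 elements).


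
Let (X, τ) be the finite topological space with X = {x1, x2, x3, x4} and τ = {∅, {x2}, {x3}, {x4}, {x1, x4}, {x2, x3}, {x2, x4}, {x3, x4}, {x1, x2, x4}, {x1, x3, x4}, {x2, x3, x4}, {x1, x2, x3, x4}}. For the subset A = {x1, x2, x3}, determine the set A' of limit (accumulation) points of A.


A' = ∅

For each x ∈ X, list the open sets U ∈ τ with x ∈ U, then check whether U ∩ (A ∖ {x}) ≠ ∅ for every such U.
  x = x1: open {x1, x4} ∋ x has {x1, x4} ∩ (A ∖ {x1}) = ∅, so x is NOT a limit point.
  x = x2: open {x2} ∋ x has {x2} ∩ (A ∖ {x2}) = ∅, so x is NOT a limit point.
  x = x3: open {x3} ∋ x has {x3} ∩ (A ∖ {x3}) = ∅, so x is NOT a limit point.
  x = x4: open {x4} ∋ x has {x4} ∩ (A ∖ {x4}) = ∅, so x is NOT a limit point.
Collecting: A' = ∅.


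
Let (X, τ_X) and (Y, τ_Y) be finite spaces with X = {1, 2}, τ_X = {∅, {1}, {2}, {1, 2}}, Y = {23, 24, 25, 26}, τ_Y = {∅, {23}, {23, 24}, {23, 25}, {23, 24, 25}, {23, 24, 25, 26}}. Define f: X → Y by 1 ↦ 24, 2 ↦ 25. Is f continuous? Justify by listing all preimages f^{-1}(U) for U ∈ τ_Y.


f IS continuous.

Compute f^{-1}(U) for each U ∈ τ_Y:
  U = ∅: f^{-1}(U) = ∅ ∈ τ_X ✓.
  U = {23}: f^{-1}(U) = ∅ ∈ τ_X ✓.
  U = {23, 24}: f^{-1}(U) = {1} ∈ τ_X ✓.
  U = {23, 25}: f^{-1}(U) = {2} ∈ τ_X ✓.
  U = {23, 24, 25}: f^{-1}(U) = {1, 2} ∈ τ_X ✓.
  U = {23, 24, 25, 26}: f^{-1}(U) = {1, 2} ∈ τ_X ✓.
Every preimage lies in τ_X, so f IS continuous.


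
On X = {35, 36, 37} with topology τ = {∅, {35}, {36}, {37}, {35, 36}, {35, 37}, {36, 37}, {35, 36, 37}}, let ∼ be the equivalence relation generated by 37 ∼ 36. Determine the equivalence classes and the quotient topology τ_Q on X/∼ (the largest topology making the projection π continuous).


X/∼ = {[35], [36=37]}; |τ_Q| = 4.

Equivalence classes: [35], [36=37].
Quotient map π: X → X/∼ sends 35 ↦ [35], 36 ↦ [36=37], 37 ↦ [36=37].
For each subset V ⊆ X/∼, compute π^{-1}(V) ⊆ X and check whether π^{-1}(V) ∈ τ. V is open in τ_Q iff π^{-1}(V) ∈ τ.
  V = {}: π^{-1}(V) = ∅ ∈ τ ✓.
  V = {[35]}: π^{-1}(V) = {35} ∈ τ ✓.
  V = {[36=37]}: π^{-1}(V) = {36, 37} ∈ τ ✓.
  V = {[35], [36=37]}: π^{-1}(V) = {35, 36, 37} ∈ τ ✓.
Open sets in the quotient: τ_Q = {{}, {[35]}, {[36=37]}, {[35], [36=37]}} (4 elements).


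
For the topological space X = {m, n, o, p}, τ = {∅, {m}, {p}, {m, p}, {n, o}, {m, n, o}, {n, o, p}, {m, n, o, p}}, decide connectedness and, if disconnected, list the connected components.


(X, τ) is disconnected; components = [{m}, {p}, {n, o}].

Find clopen sets (U ∈ τ with X ∖ U ∈ τ):
  U = ∅, X ∖ U = {m, n, o, p} — both open, so U is clopen.
  U = {m}, X ∖ U = {n, o, p} — both open, so U is clopen.
  U = {p}, X ∖ U = {m, n, o} — both open, so U is clopen.
  U = {m, p}, X ∖ U = {n, o} — both open, so U is clopen.
  U = {n, o}, X ∖ U = {m, p} — both open, so U is clopen.
  U = {m, n, o}, X ∖ U = {p} — both open, so U is clopen.
  U = {n, o, p}, X ∖ U = {m} — both open, so U is clopen.
  U = {m, n, o, p}, X ∖ U = ∅ — both open, so U is clopen.
Nontrivial clopen(s) exist: e.g. {p}. So (X, τ) is disconnected.
Compute connected components by grouping points that agree on all clopens:
  component: {m}
  component: {p}
  component: {n, o}


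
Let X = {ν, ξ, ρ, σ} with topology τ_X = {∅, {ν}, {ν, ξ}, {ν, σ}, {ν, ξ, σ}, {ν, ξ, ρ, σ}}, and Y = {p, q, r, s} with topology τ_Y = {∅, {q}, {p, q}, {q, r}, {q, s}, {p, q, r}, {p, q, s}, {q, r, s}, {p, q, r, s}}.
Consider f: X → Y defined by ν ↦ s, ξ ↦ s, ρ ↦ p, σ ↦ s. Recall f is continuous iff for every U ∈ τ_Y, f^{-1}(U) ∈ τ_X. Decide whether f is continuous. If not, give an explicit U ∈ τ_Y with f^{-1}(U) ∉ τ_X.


f is NOT continuous.

Compute f^{-1}(U) for each U ∈ τ_Y:
  U = ∅: f^{-1}(U) = ∅ ∈ τ_X ✓.
  U = {q}: f^{-1}(U) = ∅ ∈ τ_X ✓.
  U = {p, q}: f^{-1}(U) = {ρ} ∉ τ_X ✗.
  U = {q, r}: f^{-1}(U) = ∅ ∈ τ_X ✓.
  U = {q, s}: f^{-1}(U) = {ν, ξ, σ} ∈ τ_X ✓.
  U = {p, q, r}: f^{-1}(U) = {ρ} ∉ τ_X ✗.
  U = {p, q, s}: f^{-1}(U) = {ν, ξ, ρ, σ} ∈ τ_X ✓.
  U = {q, r, s}: f^{-1}(U) = {ν, ξ, σ} ∈ τ_X ✓.
  U = {p, q, r, s}: f^{-1}(U) = {ν, ξ, ρ, σ} ∈ τ_X ✓.
Found U = {p, q} with f^{-1}(U) = {ρ} not in τ_X. Therefore f is NOT continuous.


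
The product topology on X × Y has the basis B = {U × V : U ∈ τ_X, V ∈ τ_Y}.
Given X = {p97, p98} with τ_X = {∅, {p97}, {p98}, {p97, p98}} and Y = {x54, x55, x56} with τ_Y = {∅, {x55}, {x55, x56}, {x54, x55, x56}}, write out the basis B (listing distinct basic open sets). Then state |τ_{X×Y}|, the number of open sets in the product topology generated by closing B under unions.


Basis B = {∅ × ∅, {p97} × {x55}, {p98} × {x55}, {p97} × {x55, x56}, {p97, p98} × {x55}, {p98} × {x55, x56}, {p97} × {x54, x55, x56}, {p98} × {x54, x55, x56}, {p97, p98} × {x55, x56}, {p97, p98} × {x54, x55, x56}}; |τ_{X×Y}| = 16.

Enumerate products U × V with U ∈ τ_X, V ∈ τ_Y (deduplicated):
  ∅ × ∅ = {} (∅)
  {p97} × {x55} = {(p97,x55)}
  {p98} × {x55} = {(p98,x55)}
  {p97} × {x55, x56} = {(p97,x55), (p97,x56)}
  {p97, p98} × {x55} = {(p97,x55), (p98,x55)}
  {p98} × {x55, x56} = {(p98,x55), (p98,x56)}
  {p97} × {x54, x55, x56} = {(p97,x54), (p97,x55), (p97,x56)}
  {p98} × {x54, x55, x56} = {(p98,x54), (p98,x55), (p98,x56)}
  {p97, p98} × {x55, x56} = {(p97,x55), (p97,x56), (p98,x55), (p98,x56)}
  {p97, p98} × {x54, x55, x56} = {(p97,x54), (p97,x55), (p97,x56), (p98,x54), (p98,x55), (p98,x56)}
These 10 distinct sets form the basis B.
Close under arbitrary unions to get τ_{X×Y}; counting gives |τ_{X×Y}| = 16.


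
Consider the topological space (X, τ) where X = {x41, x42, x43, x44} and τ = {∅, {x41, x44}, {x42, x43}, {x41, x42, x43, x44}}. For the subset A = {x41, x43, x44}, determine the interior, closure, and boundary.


int(A) = {x41, x44}, cl(A) = {x41, x42, x43, x44}, ∂A = {x42, x43}.

Closed sets in (X, τ) are complements of opens:
  closed(X, τ) = {∅, {x41, x44}, {x42, x43}, {x41, x42, x43, x44}}.
int(A) = ⋃ {U ∈ τ : U ⊆ A}. Opens contained in A: ∅, {x41, x44}.
Taking the union of these: int(A) = {x41, x44}.
cl(A) = ⋂ {C closed : A ⊆ C}. Closed sets containing A: {x41, x42, x43, x44}.
Intersecting these: cl(A) = {x41, x42, x43, x44}.
∂A = cl(A) ∖ int(A) = {x41, x42, x43, x44} ∖ {x41, x44} = {x42, x43}.


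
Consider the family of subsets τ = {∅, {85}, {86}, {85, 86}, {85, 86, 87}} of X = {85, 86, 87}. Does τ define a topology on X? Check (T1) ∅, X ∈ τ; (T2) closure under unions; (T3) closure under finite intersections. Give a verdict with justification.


τ IS a topology on X.

Axiom (T1): ∅ ∈ τ? Yes; X ∈ τ? Yes.
Axiom (T2/T3): check pairwise unions and intersections of members of τ.
All pairwise intersections and unions checked — each lies in τ. Therefore τ satisfies (T1), (T2), (T3): it IS a topology on X.


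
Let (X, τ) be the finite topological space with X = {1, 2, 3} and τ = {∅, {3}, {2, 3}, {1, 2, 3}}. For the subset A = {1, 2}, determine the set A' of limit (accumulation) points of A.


A' = {1}

For each x ∈ X, list the open sets U ∈ τ with x ∈ U, then check whether U ∩ (A ∖ {x}) ≠ ∅ for every such U.
  x = 1: opens ∋ x are {1, 2, 3}; each meets A ∖ {1}, so x IS a limit point.
  x = 2: open {2, 3} ∋ x has {2, 3} ∩ (A ∖ {2}) = ∅, so x is NOT a limit point.
  x = 3: open {3} ∋ x has {3} ∩ (A ∖ {3}) = ∅, so x is NOT a limit point.
Collecting: A' = {1}.
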